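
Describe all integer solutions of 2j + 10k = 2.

Step 1: Compute gcd(2, 10) = 2.
Since 2 divides 2, solutions exist.

Step 2: Find a particular solution using extended Euclidean algorithm.
We get j₀ = 1, k₀ = 0.
Check: 2*1 + 10*0 = 2 = 2 ✓

Step 3: Write the general solution.
j = 1 + (10/2)t = 1 + 5t
k = 0 - (2/2)t = 0 - 1t
for any integer t.

j = 1 + 5t, k = 0 - 1t for integer t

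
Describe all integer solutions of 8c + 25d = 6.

Step 1: Compute gcd(8, 25) = 1.
Since 1 divides 6, solutions exist.

Step 2: Find a particular solution using extended Euclidean algorithm.
We get c₀ = -18, d₀ = 6.
Check: 8*-18 + 25*6 = 6 = 6 ✓

Step 3: Write the general solution.
c = -18 + (25/1)t = -18 + 25t
d = 6 - (8/1)t = 6 - 8t
for any integer t.

c = -18 + 25t, d = 6 - 8t for integer t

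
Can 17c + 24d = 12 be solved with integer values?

Step 1: Compute gcd(17, 24).
gcd(17, 24) = 1

Step 2: Check divisibility.
Does 1 divide 12? 12 = 1 x 12, so yes.

By the theorem on linear Diophantine equations, 17c + 24d = 12 has integer solutions if and only if gcd(17, 24) divides 12. Since 1 | 12, solutions exist.

Yes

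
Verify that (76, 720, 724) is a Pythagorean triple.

Compute a² + b² = 76² + 720² = 5776 + 518400 = 524176
Compute c² = 724² = 524176
Since 524176 = 524176, confirmed.

Yes, it is a Pythagorean triple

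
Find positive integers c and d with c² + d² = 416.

We need to find integers c, d > 0 such that c² + d² = 416.
Trying c = 4: d² = 416 - 4² = 416 - 16 = 400
d = 20
Check: 4² + 20² = 16 + 400 = 416 ✓

416 = 4² + 20²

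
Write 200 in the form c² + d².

We need to find integers c, d > 0 such that c² + d² = 200.
Trying c = 2: d² = 200 - 2² = 200 - 4 = 196
d = 14
Check: 2² + 14² = 4 + 196 = 200 ✓

200 = 2² + 14²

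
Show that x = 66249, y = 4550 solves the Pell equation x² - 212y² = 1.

Compute x² = 66249² = 4388930001
Compute 212y² = 212·4550² = 212·20702500 = 4388930000
x² - 212y² = 4388930001 - 4388930000 = 1
Since this equals 1, (66249, 4550) is a solution.

Yes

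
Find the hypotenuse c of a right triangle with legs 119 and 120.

c² = a² + b² = 119² + 120² = 14161 + 14400 = 28561
c = sqrt(28561) = 169

169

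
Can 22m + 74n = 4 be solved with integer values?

Step 1: Compute gcd(22, 74).
gcd(22, 74) = 2

Step 2: Check divisibility.
Does 2 divide 4? 4 = 2 x 2, so yes.

By the theorem on linear Diophantine equations, 22m + 74n = 4 has integer solutions if and only if gcd(22, 74) divides 4. Since 2 | 4, solutions exist.

Yes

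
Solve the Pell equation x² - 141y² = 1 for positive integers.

We seek the smallest positive integers (x, y) with x² - 141y² = 1, i.e., x² = 141y² + 1.
Try successive y values:
y = 1: x² = 141·1² + 1 = 142, not a perfect square
y = 2: x² = 141·2² + 1 = 565, not a perfect square
y = 3: x² = 141·3² + 1 = 1270, not a perfect square
... continuing the search (or via continued fractions) ...
y = 8: x² = 141·8² + 1 = 9025, x = 95 ✓

Verify: 95² - 141·8² = 9025 - 9024 = 1 ✓

x = 95, y = 8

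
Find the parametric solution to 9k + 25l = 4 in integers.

Step 1: Compute gcd(9, 25) = 1.
Since 1 divides 4, solutions exist.

Step 2: Find a particular solution using extended Euclidean algorithm.
We get k₀ = -44, l₀ = 16.
Check: 9*-44 + 25*16 = 4 = 4 ✓

Step 3: Write the general solution.
k = -44 + (25/1)t = -44 + 25t
l = 16 - (9/1)t = 16 - 9t
for any integer t.

k = -44 + 25t, l = 16 - 9t for integer t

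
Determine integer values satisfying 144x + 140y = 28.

Step 1: Check solvability.
gcd(144, 140) = 4
Since 4 divides 28, solutions exist.

Step 2: Apply extended Euclidean algorithm to find gcd.
We find integers such that 144*x0 + 140*y0 = 4

Step 3: Scale the particular solution.
Multiply by 28/4 = 7:
x = 7, y = -7

Step 4: Verify.
144*(7) + 140*(-7) = 28 = 28 ✓

x = 7, y = -7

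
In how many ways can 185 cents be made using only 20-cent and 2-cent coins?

We need non-negative integers (x, y) with 20x + 2y = 185.
For each x from 0 to 9, check if (185 - 20x) is a non-negative multiple of 2.
Solutions (x, y): none
Count: 0

0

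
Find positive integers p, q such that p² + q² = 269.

Search for p with 269 - p² a perfect square.
p = 10: 269 - 10² = 269 - 100 = 169 = 13² ✓
So p = 10, q = 13.

p = 10, q = 13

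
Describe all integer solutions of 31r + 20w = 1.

Step 1: Compute gcd(31, 20) = 1.
Since 1 divides 1, solutions exist.

Step 2: Find a particular solution using extended Euclidean algorithm.
We get r₀ = -9, w₀ = 14.
Check: 31*-9 + 20*14 = 1 = 1 ✓

Step 3: Write the general solution.
r = -9 + (20/1)t = -9 + 20t
w = 14 - (31/1)t = 14 - 31t
for any integer t.

r = -9 + 20t, w = 14 - 31t for integer t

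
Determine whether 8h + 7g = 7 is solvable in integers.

Step 1: Compute gcd(8, 7).
gcd(8, 7) = 1

Step 2: Check divisibility.
Does 1 divide 7? 7 = 1 x 7, so yes.

By the theorem on linear Diophantine equations, 8h + 7g = 7 has integer solutions if and only if gcd(8, 7) divides 7. Since 1 | 7, solutions exist.

Yes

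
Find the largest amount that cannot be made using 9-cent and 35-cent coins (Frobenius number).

For two coprime denominations a and b, the Frobenius number (largest value not representable as a non-negative combination) is ab - a - b.
Here gcd(9, 35) = 1, so they are coprime.
F(9, 35) = 9·35 - 9 - 35 = 315 - 44 = 271

271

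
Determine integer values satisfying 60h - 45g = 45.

Step 1: Check solvability.
gcd(60, 45) = 15
Since 15 divides 45, solutions exist.

Step 2: Apply extended Euclidean algorithm to find gcd.
We find integers such that 60*x0 + 45*y0 = 15

Step 3: Scale the particular solution.
Multiply by 45/15 = 3:
h = 3, g = 3

Step 4: Verify.
60*(3) - 45*(3) = 45 = 45 ✓

h = 3, g = 3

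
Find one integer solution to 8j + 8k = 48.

Step 1: Check solvability.
gcd(8, 8) = 8
Since 8 divides 48, solutions exist.

Step 2: Apply extended Euclidean algorithm to find gcd.
We find integers such that 8*x0 + 8*y0 = 8

Step 3: Scale the particular solution.
Multiply by 48/8 = 6:
j = 0, k = 6

Step 4: Verify.
8*(0) + 8*(6) = 48 = 48 ✓

j = 0, k = 6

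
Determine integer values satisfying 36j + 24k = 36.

Step 1: Check solvability.
gcd(36, 24) = 12
Since 12 divides 36, solutions exist.

Step 2: Apply extended Euclidean algorithm to find gcd.
We find integers such that 36*x0 + 24*y0 = 12

Step 3: Scale the particular solution.
Multiply by 36/12 = 3:
j = 3, k = -3

Step 4: Verify.
36*(3) + 24*(-3) = 36 = 36 ✓

j = 3, k = -3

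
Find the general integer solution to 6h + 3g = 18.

Step 1: Compute gcd(6, 3) = 3.
Since 3 divides 18, solutions exist.

Step 2: Find a particular solution using extended Euclidean algorithm.
We get h₀ = 0, g₀ = 6.
Check: 6*0 + 3*6 = 18 = 18 ✓

Step 3: Write the general solution.
h = 0 + (3/3)t = 0 + 1t
g = 6 - (6/3)t = 6 - 2t
for any integer t.

h = 0 + 1t, g = 6 - 2t for integer t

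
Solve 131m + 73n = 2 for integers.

Step 1: Check solvability.
gcd(131, 73) = 1
Since 1 divides 2, solutions exist.

Step 2: Apply extended Euclidean algorithm to find gcd.
We find integers such that 131*x0 + 73*y0 = 1

Step 3: Scale the particular solution.
Multiply by 2/1 = 2:
m = 68, n = -122

Step 4: Verify.
131*(68) + 73*(-122) = 2 = 2 ✓

m = 68, n = -122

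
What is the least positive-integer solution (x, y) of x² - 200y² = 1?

We seek the smallest positive integers (x, y) with x² - 200y² = 1, i.e., x² = 200y² + 1.
Try successive y values:
y = 1: x² = 200·1² + 1 = 201, not a perfect square
y = 2: x² = 200·2² + 1 = 801, not a perfect square
y = 3: x² = 200·3² + 1 = 1801, not a perfect square
... continuing the search (or via continued fractions) ...
y = 7: x² = 200·7² + 1 = 9801, x = 99 ✓

Verify: 99² - 200·7² = 9801 - 9800 = 1 ✓

x = 99, y = 7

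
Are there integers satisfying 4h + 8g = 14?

Step 1: Compute gcd(4, 8).
gcd(4, 8) = 4

Step 2: Check divisibility.
Does 4 divide 14? 14 = 4 x 3 + 2, so no.

By the theorem on linear Diophantine equations, 4h + 8g = 14 has integer solutions if and only if gcd(4, 8) divides 14. Since 4 does not divide 14, no solutions exist.

No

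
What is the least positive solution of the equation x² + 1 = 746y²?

We need x² = 746y² - 1. Try successive y:
y = 1: x² = 746·1² - 1 = 745, not a perfect square
y = 2: x² = 746·2² - 1 = 2983, not a perfect square
y = 3: x² = 746·3² - 1 = 6713, not a perfect square
...
y = 202645: x² = 746·202645² - 1 = 30634487034649 = 5534843² ✓
Check: 5534843² - 746·202645² = 30634487034649 - 30634487034650 = -1 ✓

x = 5534843, y = 202645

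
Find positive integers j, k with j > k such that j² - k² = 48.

Factor: j² - k² = (j+k)(j-k) = 48.
We need two factors of 48 with the same parity.
Use j+k = 24 and j-k = 2 (product 24·2 = 48).
Adding: 2j = 26, so j = 13.
Subtracting: 2k = 22, so k = 11.
Check: 13² - 11² = 169 - 121 = 48 ✓

j = 13, k = 11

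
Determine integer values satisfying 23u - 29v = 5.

Step 1: Check solvability.
gcd(23, 29) = 1
Since 1 divides 5, solutions exist.

Step 2: Apply extended Euclidean algorithm to find gcd.
We find integers such that 23*x0 + 29*y0 = 1

Step 3: Scale the particular solution.
Multiply by 5/1 = 5:
u = -25, v = -20

Step 4: Verify.
23*(-25) - 29*(-20) = 5 = 5 ✓

u = -25, v = -20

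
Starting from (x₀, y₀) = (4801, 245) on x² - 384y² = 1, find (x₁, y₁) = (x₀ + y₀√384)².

Solutions to x² - Dy² = 1 are generated by powers of (x₀ + y₀√D).
The next solution satisfies x₁ + y₁√384 = (x₀ + y₀√384)², giving:
x₁ = x₀² + 384y₀² = 4801² + 384·245² = 23049601 + 23049600 = 46099201
y₁ = 2x₀y₀ = 2·4801·245 = 2352490

Verify: 46099201² - 384·2352490² = 2125136332838401 - 2125136332838400 = 1 ✓

x = 46099201, y = 2352490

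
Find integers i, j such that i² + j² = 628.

We need to find integers i, j > 0 such that i² + j² = 628.
Trying i = 12: j² = 628 - 12² = 628 - 144 = 484
j = 22
Check: 12² + 22² = 144 + 484 = 628 ✓

628 = 12² + 22²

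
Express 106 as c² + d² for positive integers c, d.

We need to find integers c, d > 0 such that c² + d² = 106.
Trying c = 5: d² = 106 - 5² = 106 - 25 = 81
d = 9
Check: 5² + 9² = 25 + 81 = 106 ✓

106 = 5² + 9²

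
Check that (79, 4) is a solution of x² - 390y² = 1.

Compute x² = 79² = 6241
Compute 390y² = 390·4² = 390·16 = 6240
x² - 390y² = 6241 - 6240 = 1
Since this equals 1, (79, 4) is a solution.

Yes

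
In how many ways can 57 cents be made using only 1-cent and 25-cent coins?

We need non-negative integers (x, y) with 1x + 25y = 57.
For each x from 0 to 57, check if (57 - 1x) is a non-negative multiple of 25.
Solutions (x, y): (7,2), (32,1), (57,0)
Count: 3

3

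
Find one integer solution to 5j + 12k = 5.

Step 1: Check solvability.
gcd(5, 12) = 1
Since 1 divides 5, solutions exist.

Step 2: Apply extended Euclidean algorithm to find gcd.
We find integers such that 5*x0 + 12*y0 = 1

Step 3: Scale the particular solution.
Multiply by 5/1 = 5:
j = 25, k = -10

Step 4: Verify.
5*(25) + 12*(-10) = 5 = 5 ✓

j = 25, k = -10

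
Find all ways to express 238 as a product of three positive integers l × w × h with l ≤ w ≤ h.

Iterate l from 1 to ⌊238^(1/3)⌋. For each l dividing 238, iterate w ≥ l with w dividing 238/l, and set h = 238/(l·w).
Triples found (5): (1×1×238), (1×2×119), (1×7×34), (1×14×17), (2×7×17)

(1×1×238), (1×2×119), (1×7×34), (1×14×17), (2×7×17)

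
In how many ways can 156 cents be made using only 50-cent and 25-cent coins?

We need non-negative integers (x, y) with 50x + 25y = 156.
For each x from 0 to 3, check if (156 - 50x) is a non-negative multiple of 25.
Solutions (x, y): none
Count: 0

0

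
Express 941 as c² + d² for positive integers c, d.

We need to find integers c, d > 0 such that c² + d² = 941.
Trying c = 10: d² = 941 - 10² = 941 - 100 = 841
d = 29
Check: 10² + 29² = 100 + 841 = 941 ✓

941 = 10² + 29²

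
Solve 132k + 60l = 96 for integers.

Step 1: Check solvability.
gcd(132, 60) = 12
Since 12 divides 96, solutions exist.

Step 2: Apply extended Euclidean algorithm to find gcd.
We find integers such that 132*x0 + 60*y0 = 12

Step 3: Scale the particular solution.
Multiply by 96/12 = 8:
k = 8, l = -16

Step 4: Verify.
132*(8) + 60*(-16) = 96 = 96 ✓

k = 8, l = -16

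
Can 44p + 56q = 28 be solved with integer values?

Step 1: Compute gcd(44, 56).
gcd(44, 56) = 4

Step 2: Check divisibility.
Does 4 divide 28? 28 = 4 x 7, so yes.

By the theorem on linear Diophantine equations, 44p + 56q = 28 has integer solutions if and only if gcd(44, 56) divides 28. Since 4 | 28, solutions exist.

Yes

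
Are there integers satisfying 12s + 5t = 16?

Step 1: Compute gcd(12, 5).
gcd(12, 5) = 1

Step 2: Check divisibility.
Does 1 divide 16? 16 = 1 x 16, so yes.

By the theorem on linear Diophantine equations, 12s + 5t = 16 has integer solutions if and only if gcd(12, 5) divides 16. Since 1 | 16, solutions exist.

Yes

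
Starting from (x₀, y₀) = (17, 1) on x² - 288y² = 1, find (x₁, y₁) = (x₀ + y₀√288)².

Solutions to x² - Dy² = 1 are generated by powers of (x₀ + y₀√D).
The next solution satisfies x₁ + y₁√288 = (x₀ + y₀√288)², giving:
x₁ = x₀² + 288y₀² = 17² + 288·1² = 289 + 288 = 577
y₁ = 2x₀y₀ = 2·17·1 = 34

Verify: 577² - 288·34² = 332929 - 332928 = 1 ✓

x = 577, y = 34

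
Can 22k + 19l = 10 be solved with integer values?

Step 1: Compute gcd(22, 19).
gcd(22, 19) = 1

Step 2: Check divisibility.
Does 1 divide 10? 10 = 1 x 10, so yes.

By the theorem on linear Diophantine equations, 22k + 19l = 10 has integer solutions if and only if gcd(22, 19) divides 10. Since 1 | 10, solutions exist.

Yes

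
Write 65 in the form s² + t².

We need to find integers s, t > 0 such that s² + t² = 65.
Trying s = 1: t² = 65 - 1² = 65 - 1 = 64
t = 8
Check: 1² + 8² = 1 + 64 = 65 ✓

65 = 1² + 8²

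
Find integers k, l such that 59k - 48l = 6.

Step 1: Check solvability.
gcd(59, 48) = 1
Since 1 divides 6, solutions exist.

Step 2: Apply extended Euclidean algorithm to find gcd.
We find integers such that 59*x0 + 48*y0 = 1

Step 3: Scale the particular solution.
Multiply by 6/1 = 6:
k = -78, l = -96

Step 4: Verify.
59*(-78) - 48*(-96) = 6 = 6 ✓

k = -78, l = -96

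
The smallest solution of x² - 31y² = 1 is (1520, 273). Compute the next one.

Solutions to x² - Dy² = 1 are generated by powers of (x₀ + y₀√D).
The next solution satisfies x₁ + y₁√31 = (x₀ + y₀√31)², giving:
x₁ = x₀² + 31y₀² = 1520² + 31·273² = 2310400 + 2310399 = 4620799
y₁ = 2x₀y₀ = 2·1520·273 = 829920

Verify: 4620799² - 31·829920² = 21351783398401 - 21351783398400 = 1 ✓

x = 4620799, y = 829920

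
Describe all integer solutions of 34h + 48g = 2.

Step 1: Compute gcd(34, 48) = 2.
Since 2 divides 2, solutions exist.

Step 2: Find a particular solution using extended Euclidean algorithm.
We get h₀ = -7, g₀ = 5.
Check: 34*-7 + 48*5 = 2 = 2 ✓

Step 3: Write the general solution.
h = -7 + (48/2)t = -7 + 24t
g = 5 - (34/2)t = 5 - 17t
for any integer t.

h = -7 + 24t, g = 5 - 17t for integer t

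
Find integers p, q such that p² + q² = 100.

We need to find integers p, q > 0 such that p² + q² = 100.
Trying p = 6: q² = 100 - 6² = 100 - 36 = 64
q = 8
Check: 6² + 8² = 36 + 64 = 100 ✓

100 = 6² + 8²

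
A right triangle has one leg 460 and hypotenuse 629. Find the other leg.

a² = c² - b² = 395641 - 211600 = 184041
a = 429

429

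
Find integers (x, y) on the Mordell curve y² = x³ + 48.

Try small integer x values and check whether x³ + 48 is a perfect square.
x = 1: x³ + 48 = 1³ + 48 = 1 + 48 = 49
Is 49 a perfect square? 7² = 49 ✓
So (x, y) = (1, -7) is a solution.

x = 1, y = -7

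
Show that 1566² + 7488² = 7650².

Compute a² + b² = 1566² + 7488² = 2452356 + 56070144 = 58522500
Compute c² = 7650² = 58522500
Since 58522500 = 58522500, confirmed.

Yes, it is a Pythagorean triple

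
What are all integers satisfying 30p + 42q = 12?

Step 1: Compute gcd(30, 42) = 6.
Since 6 divides 12, solutions exist.

Step 2: Find a particular solution using extended Euclidean algorithm.
We get p₀ = 6, q₀ = -4.
Check: 30*6 + 42*-4 = 12 = 12 ✓

Step 3: Write the general solution.
p = 6 + (42/6)t = 6 + 7t
q = -4 - (30/6)t = -4 - 5t
for any integer t.

p = 6 + 7t, q = -4 - 5t for integer t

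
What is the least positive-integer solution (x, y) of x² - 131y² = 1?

We seek the smallest positive integers (x, y) with x² - 131y² = 1, i.e., x² = 131y² + 1.
Try successive y values:
y = 1: x² = 131·1² + 1 = 132, not a perfect square
y = 2: x² = 131·2² + 1 = 525, not a perfect square
y = 3: x² = 131·3² + 1 = 1180, not a perfect square
... continuing the search (or via continued fractions) ...
y = 927: x² = 131·927² + 1 = 112572100, x = 10610 ✓

Verify: 10610² - 131·927² = 112572100 - 112572099 = 1 ✓

x = 10610, y = 927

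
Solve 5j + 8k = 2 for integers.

Step 1: Check solvability.
gcd(5, 8) = 1
Since 1 divides 2, solutions exist.

Step 2: Apply extended Euclidean algorithm to find gcd.
We find integers such that 5*x0 + 8*y0 = 1

Step 3: Scale the particular solution.
Multiply by 2/1 = 2:
j = -6, k = 4

Step 4: Verify.
5*(-6) + 8*(4) = 2 = 2 ✓

j = -6, k = 4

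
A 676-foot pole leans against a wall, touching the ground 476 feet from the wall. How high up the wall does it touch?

The ladder, wall, and ground form a right triangle with hypotenuse 676 and one leg 476.
By the Pythagorean theorem: h² = 676² - 476² = 456976 - 226576 = 230400
h = √230400 = 480 feet

480 feet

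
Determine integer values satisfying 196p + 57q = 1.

Step 1: Check solvability.
gcd(196, 57) = 1
Since 1 divides 1, solutions exist.

Step 2: Apply extended Euclidean algorithm to find gcd.
We find integers such that 196*x0 + 57*y0 = 1

Step 3: Scale the particular solution.
Multiply by 1/1 = 1:
p = 16, q = -55

Step 4: Verify.
196*(16) + 57*(-55) = 1 = 1 ✓

p = 16, q = -55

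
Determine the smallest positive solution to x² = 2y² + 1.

We seek the smallest positive integers (x, y) with x² - 2y² = 1, i.e., x² = 2y² + 1.
Try successive y values:
y = 1: x² = 2·1² + 1 = 3, not a perfect square
y = 2: x² = 2·2² + 1 = 9, x = 3 ✓

Verify: 3² - 2·2² = 9 - 8 = 1 ✓

x = 3, y = 2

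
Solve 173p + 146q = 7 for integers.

Step 1: Check solvability.
gcd(173, 146) = 1
Since 1 divides 7, solutions exist.

Step 2: Apply extended Euclidean algorithm to find gcd.
We find integers such that 173*x0 + 146*y0 = 1

Step 3: Scale the particular solution.
Multiply by 7/1 = 7:
p = -189, q = 224

Step 4: Verify.
173*(-189) + 146*(224) = 7 = 7 ✓

p = -189, q = 224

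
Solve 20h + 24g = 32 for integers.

Step 1: Check solvability.
gcd(20, 24) = 4
Since 4 divides 32, solutions exist.

Step 2: Apply extended Euclidean algorithm to find gcd.
We find integers such that 20*x0 + 24*y0 = 4

Step 3: Scale the particular solution.
Multiply by 32/4 = 8:
h = -8, g = 8

Step 4: Verify.
20*(-8) + 24*(8) = 32 = 32 ✓

h = -8, g = 8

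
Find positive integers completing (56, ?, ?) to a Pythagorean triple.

We need the other leg and hypotenuse such that 56² + x² = c².
Take x = 33, c = 65: 56² + 33² = 3136 + 1089 = 4225 = 65² ✓
Triple: (33, 56, 65)

(33, 56, 65)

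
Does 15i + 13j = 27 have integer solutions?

Step 1: Compute gcd(15, 13).
gcd(15, 13) = 1

Step 2: Check divisibility.
Does 1 divide 27? 27 = 1 x 27, so yes.

By the theorem on linear Diophantine equations, 15i + 13j = 27 has integer solutions if and only if gcd(15, 13) divides 27. Since 1 | 27, solutions exist.

Yes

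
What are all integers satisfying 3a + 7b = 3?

Step 1: Compute gcd(3, 7) = 1.
Since 1 divides 3, solutions exist.

Step 2: Find a particular solution using extended Euclidean algorithm.
We get a₀ = -6, b₀ = 3.
Check: 3*-6 + 7*3 = 3 = 3 ✓

Step 3: Write the general solution.
a = -6 + (7/1)t = -6 + 7t
b = 3 - (3/1)t = 3 - 3t
for any integer t.

a = -6 + 7t, b = 3 - 3t for integer t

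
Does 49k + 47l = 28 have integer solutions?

Step 1: Compute gcd(49, 47).
gcd(49, 47) = 1

Step 2: Check divisibility.
Does 1 divide 28? 28 = 1 x 28, so yes.

By the theorem on linear Diophantine equations, 49k + 47l = 28 has integer solutions if and only if gcd(49, 47) divides 28. Since 1 | 28, solutions exist.

Yes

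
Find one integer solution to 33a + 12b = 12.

Step 1: Check solvability.
gcd(33, 12) = 3
Since 3 divides 12, solutions exist.

Step 2: Apply extended Euclidean algorithm to find gcd.
We find integers such that 33*x0 + 12*y0 = 3

Step 3: Scale the particular solution.
Multiply by 12/3 = 4:
a = -4, b = 12

Step 4: Verify.
33*(-4) + 12*(12) = 12 = 12 ✓

a = -4, b = 12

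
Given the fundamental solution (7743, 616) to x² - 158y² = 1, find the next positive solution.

Solutions to x² - Dy² = 1 are generated by powers of (x₀ + y₀√D).
The next solution satisfies x₁ + y₁√158 = (x₀ + y₀√158)², giving:
x₁ = x₀² + 158y₀² = 7743² + 158·616² = 59954049 + 59954048 = 119908097
y₁ = 2x₀y₀ = 2·7743·616 = 9539376

Verify: 119908097² - 158·9539376² = 14377951726161409 - 14377951726161408 = 1 ✓

x = 119908097, y = 9539376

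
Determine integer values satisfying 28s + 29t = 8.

Step 1: Check solvability.
gcd(28, 29) = 1
Since 1 divides 8, solutions exist.

Step 2: Apply extended Euclidean algorithm to find gcd.
We find integers such that 28*x0 + 29*y0 = 1

Step 3: Scale the particular solution.
Multiply by 8/1 = 8:
s = -8, t = 8

Step 4: Verify.
28*(-8) + 29*(8) = 8 = 8 ✓

s = -8, t = 8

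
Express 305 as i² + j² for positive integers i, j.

We need to find integers i, j > 0 such that i² + j² = 305.
Trying i = 4: j² = 305 - 4² = 305 - 16 = 289
j = 17
Check: 4² + 17² = 16 + 289 = 305 ✓

305 = 4² + 17²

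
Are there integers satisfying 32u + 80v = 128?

Step 1: Compute gcd(32, 80).
gcd(32, 80) = 16

Step 2: Check divisibility.
Does 16 divide 128? 128 = 16 x 8, so yes.

By the theorem on linear Diophantine equations, 32u + 80v = 128 has integer solutions if and only if gcd(32, 80) divides 128. Since 16 | 128, solutions exist.

Yes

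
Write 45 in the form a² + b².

We need to find integers a, b > 0 such that a² + b² = 45.
Trying a = 3: b² = 45 - 3² = 45 - 9 = 36
b = 6
Check: 3² + 6² = 9 + 36 = 45 ✓

45 = 3² + 6²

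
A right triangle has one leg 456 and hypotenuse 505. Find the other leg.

a² = c² - b² = 255025 - 207936 = 47089
a = 217

217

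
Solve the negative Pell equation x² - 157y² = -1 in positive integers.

We need x² = 157y² - 1. Try successive y:
y = 1: x² = 157·1² - 1 = 156, not a perfect square
y = 2: x² = 157·2² - 1 = 627, not a perfect square
y = 3: x² = 157·3² - 1 = 1412, not a perfect square
...
y = 385645: x² = 157·385645² - 1 = 23349364365924 = 4832118² ✓
Check: 4832118² - 157·385645² = 23349364365924 - 23349364365925 = -1 ✓

x = 4832118, y = 385645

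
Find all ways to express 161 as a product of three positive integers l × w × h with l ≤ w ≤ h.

Iterate l from 1 to ⌊161^(1/3)⌋. For each l dividing 161, iterate w ≥ l with w dividing 161/l, and set h = 161/(l·w).
Triples found (2): (1×1×161), (1×7×23)

(1×1×161), (1×7×23)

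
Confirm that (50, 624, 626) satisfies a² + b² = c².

Compute a² + b² = 50² + 624² = 2500 + 389376 = 391876
Compute c² = 626² = 391876
Since 391876 = 391876, confirmed.

Yes, it is a Pythagorean triple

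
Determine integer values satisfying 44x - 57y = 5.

Step 1: Check solvability.
gcd(44, 57) = 1
Since 1 divides 5, solutions exist.

Step 2: Apply extended Euclidean algorithm to find gcd.
We find integers such that 44*x0 + 57*y0 = 1

Step 3: Scale the particular solution.
Multiply by 5/1 = 5:
x = -110, y = -85

Step 4: Verify.
44*(-110) - 57*(-85) = 5 = 5 ✓

x = -110, y = -85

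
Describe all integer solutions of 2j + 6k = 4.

Step 1: Compute gcd(2, 6) = 2.
Since 2 divides 4, solutions exist.

Step 2: Find a particular solution using extended Euclidean algorithm.
We get j₀ = 2, k₀ = 0.
Check: 2*2 + 6*0 = 4 = 4 ✓

Step 3: Write the general solution.
j = 2 + (6/2)t = 2 + 3t
k = 0 - (2/2)t = 0 - 1t
for any integer t.

j = 2 + 3t, k = 0 - 1t for integer t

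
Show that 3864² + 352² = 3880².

Compute a² + b² = 3864² + 352² = 14930496 + 123904 = 15054400
Compute c² = 3880² = 15054400
Since 15054400 = 15054400, confirmed.

Yes, it is a Pythagorean triple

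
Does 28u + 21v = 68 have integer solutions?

Step 1: Compute gcd(28, 21).
gcd(28, 21) = 7

Step 2: Check divisibility.
Does 7 divide 68? 68 = 7 x 9 + 5, so no.

By the theorem on linear Diophantine equations, 28u + 21v = 68 has integer solutions if and only if gcd(28, 21) divides 68. Since 7 does not divide 68, no solutions exist.

No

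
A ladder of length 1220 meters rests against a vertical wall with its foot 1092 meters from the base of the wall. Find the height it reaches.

The ladder, wall, and ground form a right triangle with hypotenuse 1220 and one leg 1092.
By the Pythagorean theorem: h² = 1220² - 1092² = 1488400 - 1192464 = 295936
h = √295936 = 544 meters

544 meters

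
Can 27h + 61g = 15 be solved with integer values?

Step 1: Compute gcd(27, 61).
gcd(27, 61) = 1

Step 2: Check divisibility.
Does 1 divide 15? 15 = 1 x 15, so yes.

By the theorem on linear Diophantine equations, 27h + 61g = 15 has integer solutions if and only if gcd(27, 61) divides 15. Since 1 | 15, solutions exist.

Yes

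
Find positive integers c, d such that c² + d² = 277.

Search for c with 277 - c² a perfect square.
c = 9: 277 - 9² = 277 - 81 = 196 = 14² ✓
So c = 9, d = 14.

c = 9, d = 14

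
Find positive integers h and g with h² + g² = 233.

We need to find integers h, g > 0 such that h² + g² = 233.
Trying h = 8: g² = 233 - 8² = 233 - 64 = 169
g = 13
Check: 8² + 13² = 64 + 169 = 233 ✓

233 = 8² + 13²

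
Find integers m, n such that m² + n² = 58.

We need to find integers m, n > 0 such that m² + n² = 58.
Trying m = 3: n² = 58 - 3² = 58 - 9 = 49
n = 7
Check: 3² + 7² = 9 + 49 = 58 ✓

58 = 3² + 7²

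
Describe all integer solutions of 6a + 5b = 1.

Step 1: Compute gcd(6, 5) = 1.
Since 1 divides 1, solutions exist.

Step 2: Find a particular solution using extended Euclidean algorithm.
We get a₀ = 1, b₀ = -1.
Check: 6*1 + 5*-1 = 1 = 1 ✓

Step 3: Write the general solution.
a = 1 + (5/1)t = 1 + 5t
b = -1 - (6/1)t = -1 - 6t
for any integer t.

a = 1 + 5t, b = -1 - 6t for integer t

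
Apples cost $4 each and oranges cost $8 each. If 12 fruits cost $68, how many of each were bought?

Let a = apples, o = oranges.
a + o = 12
4a + 8o = 68
Substitute o = 12 - a:
4a + 8(12 - a) = 68
(4 - 8)a = 68 - 96
-4a = -28
a = 7, o = 12 - 7 = 5

Apples: 7, Oranges: 5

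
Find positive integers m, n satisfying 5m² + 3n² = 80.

Try small values of m and check whether (80 - 5m²)/3 is a perfect square.
m = 1: 5·1² = 5, so 3n² = 80 - 5 = 75, giving n² = 25, n = 5.
Check: 5·1² + 3·5² = 5 + 75 = 80 ✓

m = 1, n = 5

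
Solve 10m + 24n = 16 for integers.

Step 1: Check solvability.
gcd(10, 24) = 2
Since 2 divides 16, solutions exist.

Step 2: Apply extended Euclidean algorithm to find gcd.
We find integers such that 10*x0 + 24*y0 = 2

Step 3: Scale the particular solution.
Multiply by 16/2 = 8:
m = 40, n = -16

Step 4: Verify.
10*(40) + 24*(-16) = 16 = 16 ✓

m = 40, n = -16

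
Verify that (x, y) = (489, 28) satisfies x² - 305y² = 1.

Compute x² = 489² = 239121
Compute 305y² = 305·28² = 305·784 = 239120
x² - 305y² = 239121 - 239120 = 1
Since this equals 1, (489, 28) is a solution.

Yes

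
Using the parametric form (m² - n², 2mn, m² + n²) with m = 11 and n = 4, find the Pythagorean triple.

a = m² - n² = 121 - 16 = 105
b = 2mn = 2·11·4 = 88
c = m² + n² = 121 + 16 = 137
Verify: 105² + 88² = 11025 + 7744 = 18769 = 137² ✓

(105, 88, 137)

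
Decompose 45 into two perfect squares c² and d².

We need to find integers c, d > 0 such that c² + d² = 45.
Trying c = 3: d² = 45 - 3² = 45 - 9 = 36
d = 6
Check: 3² + 6² = 9 + 36 = 45 ✓

45 = 3² + 6²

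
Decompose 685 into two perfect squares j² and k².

We need to find integers j, k > 0 such that j² + k² = 685.
Trying j = 3: k² = 685 - 3² = 685 - 9 = 676
k = 26
Check: 3² + 26² = 9 + 676 = 685 ✓

685 = 3² + 26²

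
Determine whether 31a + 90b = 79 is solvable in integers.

Step 1: Compute gcd(31, 90).
gcd(31, 90) = 1

Step 2: Check divisibility.
Does 1 divide 79? 79 = 1 x 79, so yes.

By the theorem on linear Diophantine equations, 31a + 90b = 79 has integer solutions if and only if gcd(31, 90) divides 79. Since 1 | 79, solutions exist.

Yes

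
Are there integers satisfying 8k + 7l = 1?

Step 1: Compute gcd(8, 7).
gcd(8, 7) = 1

Step 2: Check divisibility.
Does 1 divide 1? 1 = 1 x 1, so yes.

By the theorem on linear Diophantine equations, 8k + 7l = 1 has integer solutions if and only if gcd(8, 7) divides 1. Since 1 | 1, solutions exist.

Yes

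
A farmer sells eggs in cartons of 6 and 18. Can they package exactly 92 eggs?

We need non-negative a, b with 6a + 18b = 92.
gcd(6, 18) = 6, and 6 does not divide 92.
No integer solutions exist.

No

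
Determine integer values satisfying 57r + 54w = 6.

Step 1: Check solvability.
gcd(57, 54) = 3
Since 3 divides 6, solutions exist.

Step 2: Apply extended Euclidean algorithm to find gcd.
We find integers such that 57*x0 + 54*y0 = 3

Step 3: Scale the particular solution.
Multiply by 6/3 = 2:
r = 2, w = -2

Step 4: Verify.
57*(2) + 54*(-2) = 6 = 6 ✓

r = 2, w = -2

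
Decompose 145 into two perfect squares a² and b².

We need to find integers a, b > 0 such that a² + b² = 145.
Trying a = 1: b² = 145 - 1² = 145 - 1 = 144
b = 12
Check: 1² + 12² = 1 + 144 = 145 ✓

145 = 1² + 12²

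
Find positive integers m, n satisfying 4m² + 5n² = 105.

Try small values of m and check whether (105 - 4m²)/5 is a perfect square.
m = 5: 4·5² = 100, so 5n² = 105 - 100 = 5, giving n² = 1, n = 1.
Check: 4·5² + 5·1² = 100 + 5 = 105 ✓

m = 5, n = 1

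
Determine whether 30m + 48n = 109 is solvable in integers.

Step 1: Compute gcd(30, 48).
gcd(30, 48) = 6

Step 2: Check divisibility.
Does 6 divide 109? 109 = 6 x 18 + 1, so no.

By the theorem on linear Diophantine equations, 30m + 48n = 109 has integer solutions if and only if gcd(30, 48) divides 109. Since 6 does not divide 109, no solutions exist.

No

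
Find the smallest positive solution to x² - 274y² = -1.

We need x² = 274y² - 1. Try successive y:
y = 1: x² = 274·1² - 1 = 273, not a perfect square
y = 2: x² = 274·2² - 1 = 1095, not a perfect square
y = 3: x² = 274·3² - 1 = 2465, not a perfect square
...
y = 85: x² = 274·85² - 1 = 1979649 = 1407² ✓
Check: 1407² - 274·85² = 1979649 - 1979650 = -1 ✓

x = 1407, y = 85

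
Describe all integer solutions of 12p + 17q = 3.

Step 1: Compute gcd(12, 17) = 1.
Since 1 divides 3, solutions exist.

Step 2: Find a particular solution using extended Euclidean algorithm.
We get p₀ = -21, q₀ = 15.
Check: 12*-21 + 17*15 = 3 = 3 ✓

Step 3: Write the general solution.
p = -21 + (17/1)t = -21 + 17t
q = 15 - (12/1)t = 15 - 12t
for any integer t.

p = -21 + 17t, q = 15 - 12t for integer t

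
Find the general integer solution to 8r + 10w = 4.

Step 1: Compute gcd(8, 10) = 2.
Since 2 divides 4, solutions exist.

Step 2: Find a particular solution using extended Euclidean algorithm.
We get r₀ = -2, w₀ = 2.
Check: 8*-2 + 10*2 = 4 = 4 ✓

Step 3: Write the general solution.
r = -2 + (10/2)t = -2 + 5t
w = 2 - (8/2)t = 2 - 4t
for any integer t.

r = -2 + 5t, w = 2 - 4t for integer t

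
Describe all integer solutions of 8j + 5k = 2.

Step 1: Compute gcd(8, 5) = 1.
Since 1 divides 2, solutions exist.

Step 2: Find a particular solution using extended Euclidean algorithm.
We get j₀ = 4, k₀ = -6.
Check: 8*4 + 5*-6 = 2 = 2 ✓

Step 3: Write the general solution.
j = 4 + (5/1)t = 4 + 5t
k = -6 - (8/1)t = -6 - 8t
for any integer t.

j = 4 + 5t, k = -6 - 8t for integer t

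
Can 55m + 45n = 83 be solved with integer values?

Step 1: Compute gcd(55, 45).
gcd(55, 45) = 5

Step 2: Check divisibility.
Does 5 divide 83? 83 = 5 x 16 + 3, so no.

By the theorem on linear Diophantine equations, 55m + 45n = 83 has integer solutions if and only if gcd(55, 45) divides 83. Since 5 does not divide 83, no solutions exist.

No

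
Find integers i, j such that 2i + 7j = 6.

Step 1: Check solvability.
gcd(2, 7) = 1
Since 1 divides 6, solutions exist.

Step 2: Apply extended Euclidean algorithm to find gcd.
We find integers such that 2*x0 + 7*y0 = 1

Step 3: Scale the particular solution.
Multiply by 6/1 = 6:
i = -18, j = 6

Step 4: Verify.
2*(-18) + 7*(6) = 6 = 6 ✓

i = -18, j = 6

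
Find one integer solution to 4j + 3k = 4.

Step 1: Check solvability.
gcd(4, 3) = 1
Since 1 divides 4, solutions exist.

Step 2: Apply extended Euclidean algorithm to find gcd.
We find integers such that 4*x0 + 3*y0 = 1

Step 3: Scale the particular solution.
Multiply by 4/1 = 4:
j = 4, k = -4

Step 4: Verify.
4*(4) + 3*(-4) = 4 = 4 ✓

j = 4, k = -4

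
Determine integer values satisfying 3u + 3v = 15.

Step 1: Check solvability.
gcd(3, 3) = 3
Since 3 divides 15, solutions exist.

Step 2: Apply extended Euclidean algorithm to find gcd.
We find integers such that 3*x0 + 3*y0 = 3

Step 3: Scale the particular solution.
Multiply by 15/3 = 5:
u = 0, v = 5

Step 4: Verify.
3*(0) + 3*(5) = 15 = 15 ✓

u = 0, v = 5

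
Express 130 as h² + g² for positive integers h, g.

We need to find integers h, g > 0 such that h² + g² = 130.
Trying h = 3: g² = 130 - 3² = 130 - 9 = 121
g = 11
Check: 3² + 11² = 9 + 121 = 130 ✓

130 = 3² + 11²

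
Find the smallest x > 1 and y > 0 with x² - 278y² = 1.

We seek the smallest positive integers (x, y) with x² - 278y² = 1, i.e., x² = 278y² + 1.
Try successive y values:
y = 1: x² = 278·1² + 1 = 279, not a perfect square
y = 2: x² = 278·2² + 1 = 1113, not a perfect square
y = 3: x² = 278·3² + 1 = 2503, not a perfect square
... continuing the search (or via continued fractions) ...
y = 150: x² = 278·150² + 1 = 6255001, x = 2501 ✓

Verify: 2501² - 278·150² = 6255001 - 6255000 = 1 ✓

x = 2501, y = 150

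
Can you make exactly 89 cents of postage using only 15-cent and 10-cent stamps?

We need non-negative x, y with 15x + 10y = 89.
gcd(15, 10) = 5, and 5 does not divide 89.
No integer solutions exist, so certainly no non-negative ones.

No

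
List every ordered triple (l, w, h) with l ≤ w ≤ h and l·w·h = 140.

Iterate l from 1 to ⌊140^(1/3)⌋. For each l dividing 140, iterate w ≥ l with w dividing 140/l, and set h = 140/(l·w).
Triples found (10): (1×1×140), (1×2×70), (1×4×35), (1×5×28), (1×7×20), (1×10×14), (2×2×35), (2×5×14), (2×7×10), (4×5×7)

(1×1×140), (1×2×70), (1×4×35), (1×5×28), (1×7×20), (1×10×14), (2×2×35), (2×5×14), (2×7×10), (4×5×7)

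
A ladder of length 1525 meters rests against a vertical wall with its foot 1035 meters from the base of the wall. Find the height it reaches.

The ladder, wall, and ground form a right triangle with hypotenuse 1525 and one leg 1035.
By the Pythagorean theorem: h² = 1525² - 1035² = 2325625 - 1071225 = 1254400
h = √1254400 = 1120 meters

1120 meters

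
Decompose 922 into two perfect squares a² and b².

We need to find integers a, b > 0 such that a² + b² = 922.
Trying a = 9: b² = 922 - 9² = 922 - 81 = 841
b = 29
Check: 9² + 29² = 81 + 841 = 922 ✓

922 = 9² + 29²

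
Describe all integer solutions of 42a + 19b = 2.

Step 1: Compute gcd(42, 19) = 1.
Since 1 divides 2, solutions exist.

Step 2: Find a particular solution using extended Euclidean algorithm.
We get a₀ = 10, b₀ = -22.
Check: 42*10 + 19*-22 = 2 = 2 ✓

Step 3: Write the general solution.
a = 10 + (19/1)t = 10 + 19t
b = -22 - (42/1)t = -22 - 42t
for any integer t.

a = 10 + 19t, b = -22 - 42t for integer t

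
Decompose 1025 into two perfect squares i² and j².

We need to find integers i, j > 0 such that i² + j² = 1025.
Trying i = 1: j² = 1025 - 1² = 1025 - 1 = 1024
j = 32
Check: 1² + 32² = 1 + 1024 = 1025 ✓

1025 = 1² + 32²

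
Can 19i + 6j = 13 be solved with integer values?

Step 1: Compute gcd(19, 6).
gcd(19, 6) = 1

Step 2: Check divisibility.
Does 1 divide 13? 13 = 1 x 13, so yes.

By the theorem on linear Diophantine equations, 19i + 6j = 13 has integer solutions if and only if gcd(19, 6) divides 13. Since 1 | 13, solutions exist.

Yes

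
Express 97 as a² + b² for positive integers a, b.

We need to find integers a, b > 0 such that a² + b² = 97.
Trying a = 4: b² = 97 - 4² = 97 - 16 = 81
b = 9
Check: 4² + 9² = 16 + 81 = 97 ✓

97 = 4² + 9²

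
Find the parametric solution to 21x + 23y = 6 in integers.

Step 1: Compute gcd(21, 23) = 1.
Since 1 divides 6, solutions exist.

Step 2: Find a particular solution using extended Euclidean algorithm.
We get x₀ = 66, y₀ = -60.
Check: 21*66 + 23*-60 = 6 = 6 ✓

Step 3: Write the general solution.
x = 66 + (23/1)t = 66 + 23t
y = -60 - (21/1)t = -60 - 21t
for any integer t.

x = 66 + 23t, y = -60 - 21t for integer t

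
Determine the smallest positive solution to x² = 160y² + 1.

We seek the smallest positive integers (x, y) with x² - 160y² = 1, i.e., x² = 160y² + 1.
Try successive y values:
y = 1: x² = 160·1² + 1 = 161, not a perfect square
y = 2: x² = 160·2² + 1 = 641, not a perfect square
y = 3: x² = 160·3² + 1 = 1441, not a perfect square
... continuing the search (or via continued fractions) ...
y = 57: x² = 160·57² + 1 = 519841, x = 721 ✓

Verify: 721² - 160·57² = 519841 - 519840 = 1 ✓

x = 721, y = 57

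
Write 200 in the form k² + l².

We need to find integers k, l > 0 such that k² + l² = 200.
Trying k = 2: l² = 200 - 2² = 200 - 4 = 196
l = 14
Check: 2² + 14² = 4 + 196 = 200 ✓

200 = 2² + 14²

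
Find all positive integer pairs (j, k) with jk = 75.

The positive divisors of 75 are: 1, 3, 5, 15, 25, 75.
Each divisor d gives the pair (d, 75/d):
(1, 75), (3, 25), (5, 15), (15, 5), (25, 3), (75, 1)

(1, 75), (3, 25), (5, 15), (15, 5), (25, 3), (75, 1)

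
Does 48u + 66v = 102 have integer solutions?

Step 1: Compute gcd(48, 66).
gcd(48, 66) = 6

Step 2: Check divisibility.
Does 6 divide 102? 102 = 6 x 17, so yes.

By the theorem on linear Diophantine equations, 48u + 66v = 102 has integer solutions if and only if gcd(48, 66) divides 102. Since 6 | 102, solutions exist.

Yes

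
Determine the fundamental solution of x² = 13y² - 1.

We need x² = 13y² - 1. Try successive y:
y = 1: x² = 13·1² - 1 = 12, not a perfect square
y = 2: x² = 13·2² - 1 = 51, not a perfect square
y = 3: x² = 13·3² - 1 = 116, not a perfect square
...
y = 5: x² = 13·5² - 1 = 324 = 18² ✓
Check: 18² - 13·5² = 324 - 325 = -1 ✓

x = 18, y = 5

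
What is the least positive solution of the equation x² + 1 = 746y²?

We need x² = 746y² - 1. Try successive y:
y = 1: x² = 746·1² - 1 = 745, not a perfect square
y = 2: x² = 746·2² - 1 = 2983, not a perfect square
y = 3: x² = 746·3² - 1 = 6713, not a perfect square
...
y = 202645: x² = 746·202645² - 1 = 30634487034649 = 5534843² ✓
Check: 5534843² - 746·202645² = 30634487034649 - 30634487034650 = -1 ✓

x = 5534843, y = 202645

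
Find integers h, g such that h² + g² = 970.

We need to find integers h, g > 0 such that h² + g² = 970.
Trying h = 3: g² = 970 - 3² = 970 - 9 = 961
g = 31
Check: 3² + 31² = 9 + 961 = 970 ✓

970 = 3² + 31²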